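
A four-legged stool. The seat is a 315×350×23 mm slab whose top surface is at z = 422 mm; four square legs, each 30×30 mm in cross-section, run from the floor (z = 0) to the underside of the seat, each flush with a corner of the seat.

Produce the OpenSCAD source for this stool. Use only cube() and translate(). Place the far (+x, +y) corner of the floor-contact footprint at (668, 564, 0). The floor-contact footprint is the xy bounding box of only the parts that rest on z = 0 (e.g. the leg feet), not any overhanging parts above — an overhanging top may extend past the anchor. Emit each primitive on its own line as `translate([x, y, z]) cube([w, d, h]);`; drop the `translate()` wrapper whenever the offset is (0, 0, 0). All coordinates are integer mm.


translate([353, 214, 399]) cube([315, 350, 23]);
translate([353, 214, 0]) cube([30, 30, 399]);
translate([638, 214, 0]) cube([30, 30, 399]);
translate([353, 534, 0]) cube([30, 30, 399]);
translate([638, 534, 0]) cube([30, 30, 399]);


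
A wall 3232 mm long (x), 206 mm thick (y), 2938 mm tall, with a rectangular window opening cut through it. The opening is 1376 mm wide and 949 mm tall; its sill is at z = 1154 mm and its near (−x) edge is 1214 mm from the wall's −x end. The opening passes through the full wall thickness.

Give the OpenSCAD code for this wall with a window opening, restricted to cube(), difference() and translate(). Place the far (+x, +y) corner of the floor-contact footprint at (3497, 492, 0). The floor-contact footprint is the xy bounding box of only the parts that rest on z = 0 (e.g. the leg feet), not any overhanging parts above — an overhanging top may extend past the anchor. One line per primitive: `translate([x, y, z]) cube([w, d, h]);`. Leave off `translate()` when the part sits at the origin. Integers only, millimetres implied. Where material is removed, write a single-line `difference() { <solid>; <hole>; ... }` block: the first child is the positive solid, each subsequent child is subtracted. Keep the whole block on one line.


difference() { translate([265, 286, 0]) cube([3232, 206, 2938]); translate([1479, 286, 1154]) cube([1376, 206, 949]); }


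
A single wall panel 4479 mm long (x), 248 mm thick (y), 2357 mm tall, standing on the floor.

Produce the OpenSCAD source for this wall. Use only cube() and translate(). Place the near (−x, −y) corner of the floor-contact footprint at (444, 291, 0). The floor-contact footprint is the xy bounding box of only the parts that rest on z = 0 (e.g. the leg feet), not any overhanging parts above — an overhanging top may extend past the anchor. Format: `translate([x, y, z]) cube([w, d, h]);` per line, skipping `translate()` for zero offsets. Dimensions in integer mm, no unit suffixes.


translate([444, 291, 0]) cube([4479, 248, 2357]);


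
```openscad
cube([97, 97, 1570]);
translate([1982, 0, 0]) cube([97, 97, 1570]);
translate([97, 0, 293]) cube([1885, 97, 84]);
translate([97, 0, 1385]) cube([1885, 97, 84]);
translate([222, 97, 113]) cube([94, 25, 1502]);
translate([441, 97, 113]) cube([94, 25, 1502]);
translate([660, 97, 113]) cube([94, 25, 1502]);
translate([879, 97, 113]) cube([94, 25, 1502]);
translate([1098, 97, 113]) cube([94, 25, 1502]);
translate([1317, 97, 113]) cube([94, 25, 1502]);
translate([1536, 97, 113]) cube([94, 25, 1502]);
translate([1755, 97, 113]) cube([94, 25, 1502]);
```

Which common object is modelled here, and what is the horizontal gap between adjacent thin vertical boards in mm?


A fence section. The picket gap is 125 mm.

Two posts, two rails, 8 pickets — a fence section. Span 1885 mm holds 8 pickets of 94 mm with 9 equal gaps: ⌊(1885 − 8·94) / 9⌋ = 125 mm.


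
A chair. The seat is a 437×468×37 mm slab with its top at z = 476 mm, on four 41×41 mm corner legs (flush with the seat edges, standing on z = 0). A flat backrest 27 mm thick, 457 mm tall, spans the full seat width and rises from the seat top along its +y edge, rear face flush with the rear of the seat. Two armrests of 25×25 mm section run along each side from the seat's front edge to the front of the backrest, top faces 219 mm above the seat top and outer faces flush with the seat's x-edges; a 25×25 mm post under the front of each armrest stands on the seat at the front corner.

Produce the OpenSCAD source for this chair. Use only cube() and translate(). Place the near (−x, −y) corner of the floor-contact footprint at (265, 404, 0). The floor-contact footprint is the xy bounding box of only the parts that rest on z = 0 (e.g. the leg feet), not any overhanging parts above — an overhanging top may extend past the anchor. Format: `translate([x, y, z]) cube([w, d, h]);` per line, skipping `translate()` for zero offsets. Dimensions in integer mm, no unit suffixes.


translate([265, 404, 439]) cube([437, 468, 37]);
translate([265, 404, 0]) cube([41, 41, 439]);
translate([661, 404, 0]) cube([41, 41, 439]);
translate([265, 831, 0]) cube([41, 41, 439]);
translate([661, 831, 0]) cube([41, 41, 439]);
translate([265, 845, 476]) cube([437, 27, 457]);
translate([265, 404, 670]) cube([25, 441, 25]);
translate([677, 404, 670]) cube([25, 441, 25]);
translate([265, 404, 476]) cube([25, 25, 194]);
translate([677, 404, 476]) cube([25, 25, 194]);


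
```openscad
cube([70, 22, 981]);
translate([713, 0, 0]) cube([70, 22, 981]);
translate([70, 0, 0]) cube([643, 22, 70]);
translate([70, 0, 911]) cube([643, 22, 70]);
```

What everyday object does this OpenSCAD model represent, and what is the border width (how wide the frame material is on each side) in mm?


A picture frame. The border width is 70 mm.

Four thin pieces enclosing a rectangular opening — a picture frame. The two full-height stiles are 981 mm tall; the top rail sits at z = 911 and is 70 mm tall, so the border above the opening is 981 − 911 = 70 mm, matching the stile x-width.


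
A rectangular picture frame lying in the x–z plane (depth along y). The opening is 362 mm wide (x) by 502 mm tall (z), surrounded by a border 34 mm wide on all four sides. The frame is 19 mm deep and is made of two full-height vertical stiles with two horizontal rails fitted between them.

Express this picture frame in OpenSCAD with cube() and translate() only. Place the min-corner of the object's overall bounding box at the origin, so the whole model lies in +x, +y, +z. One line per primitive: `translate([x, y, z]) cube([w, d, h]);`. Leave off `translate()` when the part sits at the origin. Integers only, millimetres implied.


cube([34, 19, 570]);
translate([396, 0, 0]) cube([34, 19, 570]);
translate([34, 0, 0]) cube([362, 19, 34]);
translate([34, 0, 536]) cube([362, 19, 34]);


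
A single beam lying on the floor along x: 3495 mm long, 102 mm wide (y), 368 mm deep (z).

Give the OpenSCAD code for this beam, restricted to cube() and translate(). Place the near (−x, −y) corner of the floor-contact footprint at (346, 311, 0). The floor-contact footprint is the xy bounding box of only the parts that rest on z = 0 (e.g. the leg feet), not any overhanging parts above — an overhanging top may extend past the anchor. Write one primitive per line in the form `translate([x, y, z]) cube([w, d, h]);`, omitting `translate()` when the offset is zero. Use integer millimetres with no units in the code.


translate([346, 311, 0]) cube([3495, 102, 368]);


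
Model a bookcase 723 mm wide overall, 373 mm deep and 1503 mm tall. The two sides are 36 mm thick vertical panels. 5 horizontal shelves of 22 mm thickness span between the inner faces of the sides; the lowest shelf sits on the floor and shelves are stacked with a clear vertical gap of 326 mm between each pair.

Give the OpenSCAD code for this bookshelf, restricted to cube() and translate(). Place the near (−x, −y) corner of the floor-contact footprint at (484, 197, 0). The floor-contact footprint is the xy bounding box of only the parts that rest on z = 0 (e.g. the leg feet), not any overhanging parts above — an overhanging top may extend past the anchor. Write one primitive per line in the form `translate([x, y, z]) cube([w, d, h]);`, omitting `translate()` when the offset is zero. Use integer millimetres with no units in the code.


translate([484, 197, 0]) cube([36, 373, 1503]);
translate([1171, 197, 0]) cube([36, 373, 1503]);
translate([520, 197, 0]) cube([651, 373, 22]);
translate([520, 197, 348]) cube([651, 373, 22]);
translate([520, 197, 696]) cube([651, 373, 22]);
translate([520, 197, 1044]) cube([651, 373, 22]);
translate([520, 197, 1392]) cube([651, 373, 22]);


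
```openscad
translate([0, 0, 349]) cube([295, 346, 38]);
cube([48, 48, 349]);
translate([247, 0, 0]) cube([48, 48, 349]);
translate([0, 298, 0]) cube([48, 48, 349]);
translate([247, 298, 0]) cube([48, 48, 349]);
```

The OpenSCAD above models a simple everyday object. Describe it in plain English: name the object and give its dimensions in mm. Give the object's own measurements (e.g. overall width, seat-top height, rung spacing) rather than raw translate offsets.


A four-legged stool. The seat is a 295×346×38 mm slab whose top surface is at z = 387 mm; four square legs, each 48×48 mm in cross-section, run from the floor (z = 0) to the underside of the seat, each flush with a corner of the seat.


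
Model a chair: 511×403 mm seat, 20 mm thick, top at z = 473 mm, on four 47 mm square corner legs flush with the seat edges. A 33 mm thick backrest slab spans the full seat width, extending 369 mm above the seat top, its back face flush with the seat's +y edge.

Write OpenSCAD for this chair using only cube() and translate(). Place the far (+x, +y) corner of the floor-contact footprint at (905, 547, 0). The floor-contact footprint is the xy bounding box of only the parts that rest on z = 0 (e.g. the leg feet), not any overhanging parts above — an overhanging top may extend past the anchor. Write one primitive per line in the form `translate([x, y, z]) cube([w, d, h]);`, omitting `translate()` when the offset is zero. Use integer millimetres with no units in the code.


translate([394, 144, 453]) cube([511, 403, 20]);
translate([394, 144, 0]) cube([47, 47, 453]);
translate([858, 144, 0]) cube([47, 47, 453]);
translate([394, 500, 0]) cube([47, 47, 453]);
translate([858, 500, 0]) cube([47, 47, 453]);
translate([394, 514, 473]) cube([511, 33, 369]);


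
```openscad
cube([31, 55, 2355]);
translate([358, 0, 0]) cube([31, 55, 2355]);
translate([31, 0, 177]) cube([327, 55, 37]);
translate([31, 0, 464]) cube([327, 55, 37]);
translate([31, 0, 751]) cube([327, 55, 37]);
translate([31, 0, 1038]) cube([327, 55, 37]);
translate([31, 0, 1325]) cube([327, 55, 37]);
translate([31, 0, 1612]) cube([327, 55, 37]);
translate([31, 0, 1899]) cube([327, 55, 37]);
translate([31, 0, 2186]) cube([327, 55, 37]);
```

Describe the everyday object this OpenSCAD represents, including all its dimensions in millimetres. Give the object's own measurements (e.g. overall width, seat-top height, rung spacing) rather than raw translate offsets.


A straight ladder. Two 31×55 mm vertical rails, 2355 mm tall, stand 389 mm apart (outside-to-outside) with their front faces coplanar on the −y side. 8 rungs, each 55 mm deep and 37 mm tall, span between the inner faces of the rails, front faces flush with the rails. The lowest rung's underside is at z = 177 mm and rungs are spaced 287 mm apart (underside to underside).


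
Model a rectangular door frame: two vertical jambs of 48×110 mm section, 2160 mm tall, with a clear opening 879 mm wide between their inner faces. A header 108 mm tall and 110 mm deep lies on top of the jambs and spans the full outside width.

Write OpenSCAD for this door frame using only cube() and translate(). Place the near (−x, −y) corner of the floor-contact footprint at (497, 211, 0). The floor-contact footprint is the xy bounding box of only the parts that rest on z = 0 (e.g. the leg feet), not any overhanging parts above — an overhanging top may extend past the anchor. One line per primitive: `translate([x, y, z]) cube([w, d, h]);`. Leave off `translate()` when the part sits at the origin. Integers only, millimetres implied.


translate([497, 211, 0]) cube([48, 110, 2160]);
translate([1424, 211, 0]) cube([48, 110, 2160]);
translate([497, 211, 2160]) cube([975, 110, 108]);


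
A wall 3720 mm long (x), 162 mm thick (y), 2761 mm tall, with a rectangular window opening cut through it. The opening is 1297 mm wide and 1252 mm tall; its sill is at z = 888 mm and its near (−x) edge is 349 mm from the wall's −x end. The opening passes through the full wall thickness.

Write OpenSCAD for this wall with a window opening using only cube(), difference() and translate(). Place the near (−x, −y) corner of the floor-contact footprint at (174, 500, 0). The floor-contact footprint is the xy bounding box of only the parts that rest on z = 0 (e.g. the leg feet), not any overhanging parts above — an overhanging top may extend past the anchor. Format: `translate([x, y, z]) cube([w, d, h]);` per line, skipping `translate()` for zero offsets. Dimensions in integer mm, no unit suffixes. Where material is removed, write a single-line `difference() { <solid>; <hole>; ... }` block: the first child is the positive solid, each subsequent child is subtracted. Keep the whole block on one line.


difference() { translate([174, 500, 0]) cube([3720, 162, 2761]); translate([523, 500, 888]) cube([1297, 162, 1252]); }


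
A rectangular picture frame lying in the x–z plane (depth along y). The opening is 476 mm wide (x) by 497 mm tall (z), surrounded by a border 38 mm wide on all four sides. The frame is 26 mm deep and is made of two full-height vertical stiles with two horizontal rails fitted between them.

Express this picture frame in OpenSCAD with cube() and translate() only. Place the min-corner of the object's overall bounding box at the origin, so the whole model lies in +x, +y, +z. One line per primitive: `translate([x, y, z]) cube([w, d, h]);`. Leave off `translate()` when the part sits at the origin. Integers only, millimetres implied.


cube([38, 26, 573]);
translate([514, 0, 0]) cube([38, 26, 573]);
translate([38, 0, 0]) cube([476, 26, 38]);
translate([38, 0, 535]) cube([476, 26, 38]);


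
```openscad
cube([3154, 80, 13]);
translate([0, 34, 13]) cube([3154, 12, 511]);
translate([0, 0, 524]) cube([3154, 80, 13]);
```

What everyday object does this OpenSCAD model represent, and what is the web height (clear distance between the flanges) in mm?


An I-beam. The web height is 511 mm.

Two wide flanges with a thin centred web — an I-beam. Overall 537 mm minus two 13 mm flanges gives a web of 537 − 2·13 = 511 mm.


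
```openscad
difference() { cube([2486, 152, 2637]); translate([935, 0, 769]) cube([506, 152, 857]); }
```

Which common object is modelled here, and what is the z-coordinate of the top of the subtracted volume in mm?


A wall with a window opening. The window head height is 1626 mm.

A wall with a rectangular opening subtracted — a window. Sill at z = 769, opening 857 mm tall, so the head is at 769 + 857 = 1626 mm.


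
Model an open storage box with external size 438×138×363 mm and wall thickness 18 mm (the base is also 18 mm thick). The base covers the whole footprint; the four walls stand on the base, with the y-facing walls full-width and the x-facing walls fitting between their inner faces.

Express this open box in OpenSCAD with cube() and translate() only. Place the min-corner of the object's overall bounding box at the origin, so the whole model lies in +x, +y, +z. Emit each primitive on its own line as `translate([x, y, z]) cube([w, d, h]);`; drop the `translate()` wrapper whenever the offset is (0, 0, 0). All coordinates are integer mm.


cube([438, 138, 18]);
translate([0, 0, 18]) cube([438, 18, 345]);
translate([0, 120, 18]) cube([438, 18, 345]);
translate([0, 18, 18]) cube([18, 102, 345]);
translate([420, 18, 18]) cube([18, 102, 345]);


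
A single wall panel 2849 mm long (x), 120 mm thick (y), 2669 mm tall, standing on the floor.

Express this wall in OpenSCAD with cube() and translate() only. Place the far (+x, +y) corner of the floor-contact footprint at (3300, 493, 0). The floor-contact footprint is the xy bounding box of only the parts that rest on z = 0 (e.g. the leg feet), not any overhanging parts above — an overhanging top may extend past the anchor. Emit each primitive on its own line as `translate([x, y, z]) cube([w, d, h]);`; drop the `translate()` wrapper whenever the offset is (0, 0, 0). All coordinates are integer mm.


translate([451, 373, 0]) cube([2849, 120, 2669]);


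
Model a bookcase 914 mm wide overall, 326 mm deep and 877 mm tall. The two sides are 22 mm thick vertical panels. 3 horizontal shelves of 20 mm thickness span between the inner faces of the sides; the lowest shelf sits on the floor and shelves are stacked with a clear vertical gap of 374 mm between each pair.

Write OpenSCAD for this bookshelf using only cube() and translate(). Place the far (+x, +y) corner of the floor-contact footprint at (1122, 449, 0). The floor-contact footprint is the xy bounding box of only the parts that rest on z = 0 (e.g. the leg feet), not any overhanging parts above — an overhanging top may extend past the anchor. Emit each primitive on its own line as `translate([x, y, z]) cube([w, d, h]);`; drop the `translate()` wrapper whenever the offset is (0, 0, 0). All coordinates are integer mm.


translate([208, 123, 0]) cube([22, 326, 877]);
translate([1100, 123, 0]) cube([22, 326, 877]);
translate([230, 123, 0]) cube([870, 326, 20]);
translate([230, 123, 394]) cube([870, 326, 20]);
translate([230, 123, 788]) cube([870, 326, 20]);


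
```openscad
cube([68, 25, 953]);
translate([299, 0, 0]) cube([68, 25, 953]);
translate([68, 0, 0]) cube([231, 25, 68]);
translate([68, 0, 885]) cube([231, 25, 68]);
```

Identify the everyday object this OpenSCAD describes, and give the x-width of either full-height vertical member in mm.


A picture frame. The border width is 68 mm.

Four thin pieces enclosing a rectangular opening — a picture frame. The two full-height stiles are 953 mm tall; the top rail sits at z = 885 and is 68 mm tall, so the border above the opening is 953 − 885 = 68 mm, matching the stile x-width.


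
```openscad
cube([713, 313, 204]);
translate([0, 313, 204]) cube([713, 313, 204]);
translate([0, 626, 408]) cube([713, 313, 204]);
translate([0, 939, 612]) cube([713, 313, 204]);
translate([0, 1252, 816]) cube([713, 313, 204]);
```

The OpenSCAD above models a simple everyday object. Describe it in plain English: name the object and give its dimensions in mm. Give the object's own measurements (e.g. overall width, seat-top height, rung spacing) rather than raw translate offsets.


A straight staircase of 5 solid steps. Each step is 713 mm wide (x), 313 mm deep (y, the going) and 204 mm tall (the rise). The first step rests on the floor; each subsequent step sits one going further in +y and one rise higher in +z, directly behind and above the previous step with no overlap.


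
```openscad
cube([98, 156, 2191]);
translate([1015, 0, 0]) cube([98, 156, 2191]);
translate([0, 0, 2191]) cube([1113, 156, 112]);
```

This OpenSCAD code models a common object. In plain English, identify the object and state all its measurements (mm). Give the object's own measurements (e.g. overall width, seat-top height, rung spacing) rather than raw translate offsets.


A door frame. The clear opening is 917 mm wide and 2191 mm high. Two 98 mm wide jambs, 156 mm deep, stand either side of the opening from the floor to the top of the opening. A 112 mm thick head sits across the top of both jambs, spanning the full outside width of the frame.


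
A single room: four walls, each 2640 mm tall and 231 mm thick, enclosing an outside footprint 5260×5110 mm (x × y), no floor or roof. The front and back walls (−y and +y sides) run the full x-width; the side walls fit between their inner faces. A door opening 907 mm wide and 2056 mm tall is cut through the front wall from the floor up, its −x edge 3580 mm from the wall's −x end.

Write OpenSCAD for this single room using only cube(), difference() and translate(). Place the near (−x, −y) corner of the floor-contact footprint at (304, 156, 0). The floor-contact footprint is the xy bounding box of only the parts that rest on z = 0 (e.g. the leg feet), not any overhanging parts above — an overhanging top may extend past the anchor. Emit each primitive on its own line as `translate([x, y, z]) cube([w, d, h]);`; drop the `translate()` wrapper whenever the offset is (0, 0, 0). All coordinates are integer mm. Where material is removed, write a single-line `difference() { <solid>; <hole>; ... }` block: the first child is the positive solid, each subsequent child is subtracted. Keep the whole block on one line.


difference() { translate([304, 156, 0]) cube([5260, 231, 2640]); translate([3884, 156, 0]) cube([907, 231, 2056]); }
translate([304, 5035, 0]) cube([5260, 231, 2640]);
translate([304, 387, 0]) cube([231, 4648, 2640]);
translate([5333, 387, 0]) cube([231, 4648, 2640]);


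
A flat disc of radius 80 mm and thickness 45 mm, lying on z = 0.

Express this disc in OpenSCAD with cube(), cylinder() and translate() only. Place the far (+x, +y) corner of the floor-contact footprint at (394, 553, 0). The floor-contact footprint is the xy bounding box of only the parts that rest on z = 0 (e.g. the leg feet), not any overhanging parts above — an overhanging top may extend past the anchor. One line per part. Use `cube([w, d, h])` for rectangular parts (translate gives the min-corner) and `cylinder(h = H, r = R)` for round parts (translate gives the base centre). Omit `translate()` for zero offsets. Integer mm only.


translate([314, 473, 0]) cylinder(h = 45, r = 80);


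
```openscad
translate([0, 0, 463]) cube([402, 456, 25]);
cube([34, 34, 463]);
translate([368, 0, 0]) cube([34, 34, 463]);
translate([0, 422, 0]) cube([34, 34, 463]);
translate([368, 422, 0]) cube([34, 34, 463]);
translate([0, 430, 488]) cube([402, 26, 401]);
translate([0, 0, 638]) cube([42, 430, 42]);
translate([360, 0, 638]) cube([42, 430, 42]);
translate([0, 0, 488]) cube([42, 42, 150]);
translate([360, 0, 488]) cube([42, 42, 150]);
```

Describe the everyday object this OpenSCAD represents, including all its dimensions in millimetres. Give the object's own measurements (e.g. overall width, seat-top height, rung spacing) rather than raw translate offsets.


A chair. The seat is a 402×456×25 mm slab with its top at z = 488 mm, on four 34×34 mm corner legs (flush with the seat edges, standing on z = 0). A flat backrest 26 mm thick, 401 mm tall, spans the full seat width and rises from the seat top along its +y edge, rear face flush with the rear of the seat. Two armrests of 42×42 mm section run along each side from the seat's front edge to the front of the backrest, top faces 192 mm above the seat top and outer faces flush with the seat's x-edges; a 42×42 mm post under the front of each armrest stands on the seat at the front corner.


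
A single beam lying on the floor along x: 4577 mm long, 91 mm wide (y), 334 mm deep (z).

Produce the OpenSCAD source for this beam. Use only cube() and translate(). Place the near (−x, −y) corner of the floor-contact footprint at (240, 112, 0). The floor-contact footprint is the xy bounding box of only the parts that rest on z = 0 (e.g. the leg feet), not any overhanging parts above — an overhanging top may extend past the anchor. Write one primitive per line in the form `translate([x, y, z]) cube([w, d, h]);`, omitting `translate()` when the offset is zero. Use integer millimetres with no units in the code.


translate([240, 112, 0]) cube([4577, 91, 334]);


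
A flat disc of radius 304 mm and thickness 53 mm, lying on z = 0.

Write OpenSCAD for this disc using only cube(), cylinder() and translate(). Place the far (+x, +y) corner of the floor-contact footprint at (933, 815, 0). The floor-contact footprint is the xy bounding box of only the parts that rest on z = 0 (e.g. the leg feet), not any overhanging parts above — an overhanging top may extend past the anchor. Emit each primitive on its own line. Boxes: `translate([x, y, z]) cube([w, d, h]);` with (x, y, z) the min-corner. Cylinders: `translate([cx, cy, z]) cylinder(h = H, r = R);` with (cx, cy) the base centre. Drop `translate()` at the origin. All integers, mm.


translate([629, 511, 0]) cylinder(h = 53, r = 304);


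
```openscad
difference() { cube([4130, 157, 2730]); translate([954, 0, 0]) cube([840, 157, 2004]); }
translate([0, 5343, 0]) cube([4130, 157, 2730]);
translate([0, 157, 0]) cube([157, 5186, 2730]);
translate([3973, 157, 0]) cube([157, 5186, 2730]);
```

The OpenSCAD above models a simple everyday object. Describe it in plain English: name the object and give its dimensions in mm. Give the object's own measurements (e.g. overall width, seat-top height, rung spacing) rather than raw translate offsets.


A single room: four walls, each 2730 mm tall and 157 mm thick, enclosing an outside footprint 4130×5500 mm (x × y), no floor or roof. The front and back walls (−y and +y sides) run the full x-width; the side walls fit between their inner faces. A door opening 840 mm wide and 2004 mm tall is cut through the front wall from the floor up, its −x edge 954 mm from the wall's −x end.


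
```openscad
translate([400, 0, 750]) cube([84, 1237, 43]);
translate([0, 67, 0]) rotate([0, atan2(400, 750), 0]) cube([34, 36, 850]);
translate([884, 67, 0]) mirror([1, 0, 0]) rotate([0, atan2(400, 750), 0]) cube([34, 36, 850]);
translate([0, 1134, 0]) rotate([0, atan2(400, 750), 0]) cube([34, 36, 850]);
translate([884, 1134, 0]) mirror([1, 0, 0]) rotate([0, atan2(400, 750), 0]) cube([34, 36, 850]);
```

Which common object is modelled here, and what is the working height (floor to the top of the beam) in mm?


A sawhorse. The overall height is 793 mm.

A beam across two mirrored pairs of raked legs — a sawhorse. The beam's underside is at z = 750 (matching the legs' vertical rise in atan2(400, 750)) and the beam is 43 mm tall, so its top is at 750 + 43 = 793 mm. The raked legs top out at the beam's underside, so that is the highest point.


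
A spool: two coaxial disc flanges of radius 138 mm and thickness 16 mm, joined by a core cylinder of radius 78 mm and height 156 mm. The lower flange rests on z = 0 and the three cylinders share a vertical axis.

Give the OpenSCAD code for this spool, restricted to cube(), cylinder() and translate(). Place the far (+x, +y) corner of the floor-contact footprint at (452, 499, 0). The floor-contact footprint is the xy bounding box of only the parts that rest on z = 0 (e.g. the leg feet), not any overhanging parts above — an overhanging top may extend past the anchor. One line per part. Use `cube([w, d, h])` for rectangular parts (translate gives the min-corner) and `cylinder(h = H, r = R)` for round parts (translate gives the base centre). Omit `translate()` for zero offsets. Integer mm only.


translate([314, 361, 0]) cylinder(h = 16, r = 138);
translate([314, 361, 16]) cylinder(h = 156, r = 78);
translate([314, 361, 172]) cylinder(h = 16, r = 138);


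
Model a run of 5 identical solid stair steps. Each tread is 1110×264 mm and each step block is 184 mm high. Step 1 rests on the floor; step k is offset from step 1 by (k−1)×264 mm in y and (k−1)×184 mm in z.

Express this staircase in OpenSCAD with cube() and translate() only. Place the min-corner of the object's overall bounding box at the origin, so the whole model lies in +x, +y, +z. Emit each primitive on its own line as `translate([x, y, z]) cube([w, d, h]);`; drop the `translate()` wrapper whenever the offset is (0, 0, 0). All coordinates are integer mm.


cube([1110, 264, 184]);
translate([0, 264, 184]) cube([1110, 264, 184]);
translate([0, 528, 368]) cube([1110, 264, 184]);
translate([0, 792, 552]) cube([1110, 264, 184]);
translate([0, 1056, 736]) cube([1110, 264, 184]);


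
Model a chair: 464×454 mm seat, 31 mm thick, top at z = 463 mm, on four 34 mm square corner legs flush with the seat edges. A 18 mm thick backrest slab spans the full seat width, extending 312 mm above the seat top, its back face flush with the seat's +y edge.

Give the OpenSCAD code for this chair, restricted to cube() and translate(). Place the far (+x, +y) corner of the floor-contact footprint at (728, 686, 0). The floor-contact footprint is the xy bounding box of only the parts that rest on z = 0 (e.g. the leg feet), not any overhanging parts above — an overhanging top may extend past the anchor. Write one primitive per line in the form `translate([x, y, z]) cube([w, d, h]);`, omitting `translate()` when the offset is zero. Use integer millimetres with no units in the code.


// leg_h = 463 - 31 = 432
translate([264, 232, 432]) cube([464, 454, 31]);
translate([264, 232, 0]) cube([34, 34, 432]);
translate([694, 232, 0]) cube([34, 34, 432]);
translate([264, 652, 0]) cube([34, 34, 432]);
translate([694, 652, 0]) cube([34, 34, 432]);
translate([264, 668, 463]) cube([464, 18, 312]);


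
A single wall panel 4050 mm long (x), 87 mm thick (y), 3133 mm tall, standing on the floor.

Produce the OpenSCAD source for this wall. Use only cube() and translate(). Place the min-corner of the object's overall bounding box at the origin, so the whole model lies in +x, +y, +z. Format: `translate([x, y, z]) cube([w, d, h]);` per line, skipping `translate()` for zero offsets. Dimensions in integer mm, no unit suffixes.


cube([4050, 87, 3133]);


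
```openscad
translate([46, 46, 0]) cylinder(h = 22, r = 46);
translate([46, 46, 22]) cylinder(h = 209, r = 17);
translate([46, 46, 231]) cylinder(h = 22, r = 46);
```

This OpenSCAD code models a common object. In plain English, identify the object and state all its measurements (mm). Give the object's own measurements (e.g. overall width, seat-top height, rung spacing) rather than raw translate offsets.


A spool: two coaxial disc flanges of radius 46 mm and thickness 22 mm, joined by a core cylinder of radius 17 mm and height 209 mm. The lower flange rests on z = 0 and the three cylinders share a vertical axis.


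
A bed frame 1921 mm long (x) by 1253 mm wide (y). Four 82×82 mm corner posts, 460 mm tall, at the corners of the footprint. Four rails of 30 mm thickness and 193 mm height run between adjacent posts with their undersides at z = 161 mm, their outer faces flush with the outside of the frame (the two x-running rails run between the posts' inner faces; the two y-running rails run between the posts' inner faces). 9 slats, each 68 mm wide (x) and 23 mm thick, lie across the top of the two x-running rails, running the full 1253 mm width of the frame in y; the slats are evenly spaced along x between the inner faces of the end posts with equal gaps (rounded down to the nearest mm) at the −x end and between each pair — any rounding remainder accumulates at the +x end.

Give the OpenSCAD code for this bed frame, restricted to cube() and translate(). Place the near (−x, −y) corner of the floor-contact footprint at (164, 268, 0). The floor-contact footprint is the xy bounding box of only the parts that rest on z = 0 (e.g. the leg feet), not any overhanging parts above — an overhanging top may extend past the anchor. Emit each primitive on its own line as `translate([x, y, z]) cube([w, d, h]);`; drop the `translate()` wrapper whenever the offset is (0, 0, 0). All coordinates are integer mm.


translate([164, 268, 0]) cube([82, 82, 460]);
translate([164, 1439, 0]) cube([82, 82, 460]);
translate([2003, 268, 0]) cube([82, 82, 460]);
translate([2003, 1439, 0]) cube([82, 82, 460]);
translate([246, 268, 161]) cube([1757, 30, 193]);
translate([246, 1491, 161]) cube([1757, 30, 193]);
translate([164, 350, 161]) cube([30, 1089, 193]);
translate([2055, 350, 161]) cube([30, 1089, 193]);
translate([360, 268, 354]) cube([68, 1253, 23]);
translate([542, 268, 354]) cube([68, 1253, 23]);
translate([724, 268, 354]) cube([68, 1253, 23]);
translate([906, 268, 354]) cube([68, 1253, 23]);
translate([1088, 268, 354]) cube([68, 1253, 23]);
translate([1270, 268, 354]) cube([68, 1253, 23]);
translate([1452, 268, 354]) cube([68, 1253, 23]);
translate([1634, 268, 354]) cube([68, 1253, 23]);
translate([1816, 268, 354]) cube([68, 1253, 23]);


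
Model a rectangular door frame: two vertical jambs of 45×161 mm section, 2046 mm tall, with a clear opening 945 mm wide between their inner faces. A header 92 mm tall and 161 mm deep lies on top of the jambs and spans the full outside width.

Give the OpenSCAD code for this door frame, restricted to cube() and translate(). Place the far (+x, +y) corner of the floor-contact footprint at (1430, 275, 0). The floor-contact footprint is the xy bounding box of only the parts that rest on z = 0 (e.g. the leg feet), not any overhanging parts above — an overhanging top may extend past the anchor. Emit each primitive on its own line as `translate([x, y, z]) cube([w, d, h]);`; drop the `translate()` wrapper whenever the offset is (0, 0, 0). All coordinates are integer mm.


translate([395, 114, 0]) cube([45, 161, 2046]);
translate([1385, 114, 0]) cube([45, 161, 2046]);
translate([395, 114, 2046]) cube([1035, 161, 92]);


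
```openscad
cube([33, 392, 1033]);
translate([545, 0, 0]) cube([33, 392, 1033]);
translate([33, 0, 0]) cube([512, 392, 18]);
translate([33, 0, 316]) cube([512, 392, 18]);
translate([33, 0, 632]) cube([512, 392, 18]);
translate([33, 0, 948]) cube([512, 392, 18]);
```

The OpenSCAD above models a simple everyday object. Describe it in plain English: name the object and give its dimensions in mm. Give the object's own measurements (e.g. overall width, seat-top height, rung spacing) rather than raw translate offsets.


An open bookshelf. Two side panels, each 33 mm thick, 392 mm deep and 1033 mm tall, stand 578 mm apart (outside-to-outside). Between them sit 4 shelves, each 18 mm thick and 392 mm deep, spanning the full gap between the sides. The bottom shelf rests on the floor (its underside at z = 0) and the clear gap between one shelf's top and the next shelf's underside is 298 mm.


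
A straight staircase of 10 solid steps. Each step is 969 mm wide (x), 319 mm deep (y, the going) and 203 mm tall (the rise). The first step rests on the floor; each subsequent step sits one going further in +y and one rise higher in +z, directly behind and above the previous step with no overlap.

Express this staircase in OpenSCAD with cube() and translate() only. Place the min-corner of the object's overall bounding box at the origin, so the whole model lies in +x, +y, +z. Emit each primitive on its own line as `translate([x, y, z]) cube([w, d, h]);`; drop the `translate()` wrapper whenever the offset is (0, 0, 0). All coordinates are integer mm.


cube([969, 319, 203]);
translate([0, 319, 203]) cube([969, 319, 203]);
translate([0, 638, 406]) cube([969, 319, 203]);
translate([0, 957, 609]) cube([969, 319, 203]);
translate([0, 1276, 812]) cube([969, 319, 203]);
translate([0, 1595, 1015]) cube([969, 319, 203]);
translate([0, 1914, 1218]) cube([969, 319, 203]);
translate([0, 2233, 1421]) cube([969, 319, 203]);
translate([0, 2552, 1624]) cube([969, 319, 203]);
translate([0, 2871, 1827]) cube([969, 319, 203]);


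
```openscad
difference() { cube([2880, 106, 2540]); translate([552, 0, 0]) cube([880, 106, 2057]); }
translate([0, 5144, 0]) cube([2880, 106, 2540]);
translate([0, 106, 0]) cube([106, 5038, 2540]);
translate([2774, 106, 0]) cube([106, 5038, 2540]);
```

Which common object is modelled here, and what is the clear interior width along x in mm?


A single room. The interior width is 2668 mm.

Four walls enclosing a rectangle with a door in the front wall — a room. Outside width 2880 minus two 106 mm walls gives 2668 mm.


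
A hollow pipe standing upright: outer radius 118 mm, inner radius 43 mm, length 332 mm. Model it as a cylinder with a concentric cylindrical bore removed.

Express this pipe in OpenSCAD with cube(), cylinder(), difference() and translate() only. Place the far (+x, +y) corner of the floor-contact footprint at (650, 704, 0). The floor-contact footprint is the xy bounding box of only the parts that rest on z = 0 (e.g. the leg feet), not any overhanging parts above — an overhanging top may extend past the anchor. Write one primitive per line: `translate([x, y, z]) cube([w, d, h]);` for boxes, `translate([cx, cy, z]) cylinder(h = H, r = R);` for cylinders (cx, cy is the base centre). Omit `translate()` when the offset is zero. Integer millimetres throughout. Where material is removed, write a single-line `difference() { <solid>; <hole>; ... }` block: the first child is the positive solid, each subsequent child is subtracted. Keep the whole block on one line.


difference() { translate([532, 586, 0]) cylinder(h = 332, r = 118); translate([532, 586, 0]) cylinder(h = 332, r = 43); }


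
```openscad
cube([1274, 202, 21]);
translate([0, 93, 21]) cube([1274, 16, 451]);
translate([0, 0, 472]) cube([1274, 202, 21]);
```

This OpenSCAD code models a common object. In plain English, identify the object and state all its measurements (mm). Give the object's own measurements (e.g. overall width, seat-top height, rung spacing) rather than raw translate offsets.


An I-beam lying along x, 1274 mm long. Overall section height 493 mm. Two flanges 202 mm wide (y) and 21 mm thick, one on the floor and one at the top; a web 16 mm thick runs between them, centred on the flange width.


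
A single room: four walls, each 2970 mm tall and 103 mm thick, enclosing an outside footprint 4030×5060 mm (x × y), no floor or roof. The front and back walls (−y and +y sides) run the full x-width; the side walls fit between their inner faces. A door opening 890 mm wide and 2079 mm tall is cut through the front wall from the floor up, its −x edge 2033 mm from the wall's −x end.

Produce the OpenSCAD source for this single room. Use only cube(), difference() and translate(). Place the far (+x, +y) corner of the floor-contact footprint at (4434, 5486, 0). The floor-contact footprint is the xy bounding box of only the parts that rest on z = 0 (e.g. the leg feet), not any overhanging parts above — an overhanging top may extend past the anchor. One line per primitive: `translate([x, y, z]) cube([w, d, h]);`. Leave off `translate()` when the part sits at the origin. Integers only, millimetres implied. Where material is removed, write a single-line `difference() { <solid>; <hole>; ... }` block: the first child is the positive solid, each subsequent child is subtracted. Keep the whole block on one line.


difference() { translate([404, 426, 0]) cube([4030, 103, 2970]); translate([2437, 426, 0]) cube([890, 103, 2079]); }
translate([404, 5383, 0]) cube([4030, 103, 2970]);
translate([404, 529, 0]) cube([103, 4854, 2970]);
translate([4331, 529, 0]) cube([103, 4854, 2970]);


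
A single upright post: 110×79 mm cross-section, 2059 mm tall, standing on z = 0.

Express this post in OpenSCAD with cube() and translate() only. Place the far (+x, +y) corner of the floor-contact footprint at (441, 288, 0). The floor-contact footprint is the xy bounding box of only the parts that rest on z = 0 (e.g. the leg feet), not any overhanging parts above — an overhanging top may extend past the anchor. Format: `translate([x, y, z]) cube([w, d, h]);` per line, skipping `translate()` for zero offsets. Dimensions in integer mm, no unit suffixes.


translate([331, 209, 0]) cube([110, 79, 2059]);


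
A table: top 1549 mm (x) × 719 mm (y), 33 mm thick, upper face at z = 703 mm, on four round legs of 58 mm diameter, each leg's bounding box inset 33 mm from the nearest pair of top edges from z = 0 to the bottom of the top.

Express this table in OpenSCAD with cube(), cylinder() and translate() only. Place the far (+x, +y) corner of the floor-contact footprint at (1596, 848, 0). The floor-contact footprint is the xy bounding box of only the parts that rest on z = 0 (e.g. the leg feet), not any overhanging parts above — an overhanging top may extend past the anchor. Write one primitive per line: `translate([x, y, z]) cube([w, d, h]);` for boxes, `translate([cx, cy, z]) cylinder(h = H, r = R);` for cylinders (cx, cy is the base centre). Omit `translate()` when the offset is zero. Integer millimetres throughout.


translate([80, 162, 670]) cube([1549, 719, 33]);
translate([142, 224, 0]) cylinder(h = 670, r = 29);
translate([1567, 224, 0]) cylinder(h = 670, r = 29);
translate([142, 819, 0]) cylinder(h = 670, r = 29);
translate([1567, 819, 0]) cylinder(h = 670, r = 29);
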